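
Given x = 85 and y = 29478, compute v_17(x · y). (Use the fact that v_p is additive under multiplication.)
v_17(2505630) = 4

v_p(x) = 1 (factor: 85 = 17^1 · 5); v_p(y) = 3 (factor: 29478 = 17^3 · 6). Additivity: v_p(xy) = v_p(x) + v_p(y) = 1 + 3 = 4. (Direct check: xy = 2505630 = 17^4 · (30).)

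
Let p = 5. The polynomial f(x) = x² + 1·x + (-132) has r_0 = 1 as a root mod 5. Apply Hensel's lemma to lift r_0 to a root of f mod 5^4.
r_3 = 11 (mod 625)

Hensel: r_{i+1} = r_i − f(r_i)·(f′(r_i))^{-1} mod 5^{i+2}, f′(x) = 2x + 1. Iterate:
  r_0 = 1 (mod 5)
  r_1 = 11 (mod 25)
  r_2 = 11 (mod 125)
  r_3 = 11 (mod 625)
Final: r = 11 satisfies f(r) ≡ 0 mod 5^4.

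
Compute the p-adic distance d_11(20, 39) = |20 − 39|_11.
d_11(20, 39) = 1

Step 1 — x − y = 20 − 39 = -19. Step 2 — v_11(-19) = 0 (factor: -19 = −(11^0 · 19); the sign does not affect v_p). Step 3 — |x − y|_11 = 11^{0} = 1.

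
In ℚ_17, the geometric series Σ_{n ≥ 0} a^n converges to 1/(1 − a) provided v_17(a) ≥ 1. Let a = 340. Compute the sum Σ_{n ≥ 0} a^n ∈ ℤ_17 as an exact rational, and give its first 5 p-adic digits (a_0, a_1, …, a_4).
Σ a^n = 1/(1 − a) = -1/339;  first 5 digits = (1, 3, 10, 16, 8)

v_17(a) = 1 ≥ 1, so the series converges in ℤ_17 to 1/(1 − a) = 1/(1 − 340) = -1/339. Expand this rational in ℤ_17: compute digits iteratively via d_i = x_i mod 17, x_{i+1} = (x_i − d_i)/17. The first 5 digits are (1, 3, 10, 16, 8).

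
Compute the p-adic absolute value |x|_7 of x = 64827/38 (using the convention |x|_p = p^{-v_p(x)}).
|64827/38|_7 = 1/2401

Step 1 — compute v_7(x) by factoring powers of 7 out of the numerator and denominator: v_7(64827/38) = 4. Step 2 — apply |x|_p = p^{-v_p(x)} = 7^{-4} = 1/2401.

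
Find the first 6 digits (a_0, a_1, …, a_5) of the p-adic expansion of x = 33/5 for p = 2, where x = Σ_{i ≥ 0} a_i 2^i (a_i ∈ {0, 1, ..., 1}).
(a_0, …, a_5) = (1, 0, 1, 1, 0, 1)

v_2(33/5) = 0 (numerator and denominator both coprime to 2), so x ∈ ℤ_2^×. Compute digits iteratively via a_i = x_i mod 2, x_{i+1} = (x_i − a_i)/2, with x_0 = x:
  x_0 = 33/5;  a_0 = 1;  x_1 = (x_0 − 1)/2 = 14/5
  x_1 = 14/5;  a_1 = 0;  x_2 = (x_1 − 0)/2 = 7/5
  x_2 = 7/5;  a_2 = 1;  x_3 = (x_2 − 1)/2 = 1/5
  x_3 = 1/5;  a_3 = 1;  x_4 = (x_3 − 1)/2 = -2/5
  x_4 = -2/5;  a_4 = 0;  x_5 = (x_4 − 0)/2 = -1/5
  x_5 = -1/5;  a_5 = 1;  x_6 = (x_5 − 1)/2 = -3/5
Digits: (1, 0, 1, 1, 0, 1).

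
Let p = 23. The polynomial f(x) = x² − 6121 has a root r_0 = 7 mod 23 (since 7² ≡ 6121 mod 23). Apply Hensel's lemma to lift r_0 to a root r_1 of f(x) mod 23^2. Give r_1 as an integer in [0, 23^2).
r_1 = 214 (mod 529)

Hensel's recurrence: r_{i+1} = r_i − f(r_i)·(f′(r_i))^{-1} mod 23^{i+2}, with f′(x) = 2x. Iterate:
  r_0 = 7 (mod 23)
  r_1 = 214 (mod 529)
Final: r_1 = 214, and one checks f(r_1) ≡ 0 mod 23^2.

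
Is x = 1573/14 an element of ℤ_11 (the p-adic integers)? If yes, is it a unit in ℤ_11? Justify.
x ∈ ℤ_11 but not a unit; v_11(x) = 2 > 0

ℤ_11 = {x ∈ ℚ_11 : v_11(x) ≥ 0} and ℤ_11^× = {x ∈ ℤ_11 : v_11(x) = 0}. Here v_11(1573/14) = v_11(num) − v_11(den) = 2; compare against these criteria.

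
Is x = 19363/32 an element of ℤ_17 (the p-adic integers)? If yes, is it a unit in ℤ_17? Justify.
x ∈ ℤ_17 but not a unit; v_17(x) = 2 > 0

ℤ_17 = {x ∈ ℚ_17 : v_17(x) ≥ 0} and ℤ_17^× = {x ∈ ℤ_17 : v_17(x) = 0}. Here v_17(19363/32) = v_17(num) − v_17(den) = 2; compare against these criteria.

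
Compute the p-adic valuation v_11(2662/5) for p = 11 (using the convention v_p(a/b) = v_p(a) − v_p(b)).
v_11(2662/5) = 3

Factor powers of 11 from the numerator and denominator of the reduced fraction: 2662 = 11^3 · 2 and 5 = 11^0 · 5. Apply v_p(a/b) = v_p(a) − v_p(b): v_11(2662/5) = 3 − 0 = 3.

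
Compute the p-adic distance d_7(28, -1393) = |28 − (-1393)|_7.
d_7(28, -1393) = 1/49

Step 1 — x − y = 28 − (-1393) = 1421. Step 2 — v_7(1421) = 2 (factor: 1421 = (7^2 · 29); the sign does not affect v_p). Step 3 — |x − y|_7 = 7^{-2} = 1/49.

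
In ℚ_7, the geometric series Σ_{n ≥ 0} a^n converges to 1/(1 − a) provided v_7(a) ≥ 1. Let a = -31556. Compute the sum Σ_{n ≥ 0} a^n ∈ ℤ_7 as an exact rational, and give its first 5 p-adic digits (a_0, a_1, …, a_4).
Σ a^n = 1/(1 − a) = 1/31557;  first 5 digits = (1, 0, 0, 6, 0)

v_7(a) = 3 ≥ 1, so the series converges in ℤ_7 to 1/(1 − a) = 1/(1 − (-31556)) = 1/31557. Expand this rational in ℤ_7: compute digits iteratively via d_i = x_i mod 7, x_{i+1} = (x_i − d_i)/7. The first 5 digits are (1, 0, 0, 6, 0).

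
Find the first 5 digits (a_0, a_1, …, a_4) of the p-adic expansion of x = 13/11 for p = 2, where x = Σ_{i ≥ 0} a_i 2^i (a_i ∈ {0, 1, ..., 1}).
(a_0, …, a_4) = (1, 1, 1, 0, 0)

v_2(13/11) = 0 (numerator and denominator both coprime to 2), so x ∈ ℤ_2^×. Compute digits iteratively via a_i = x_i mod 2, x_{i+1} = (x_i − a_i)/2, with x_0 = x:
  x_0 = 13/11;  a_0 = 1;  x_1 = (x_0 − 1)/2 = 1/11
  x_1 = 1/11;  a_1 = 1;  x_2 = (x_1 − 1)/2 = -5/11
  x_2 = -5/11;  a_2 = 1;  x_3 = (x_2 − 1)/2 = -8/11
  x_3 = -8/11;  a_3 = 0;  x_4 = (x_3 − 0)/2 = -4/11
  x_4 = -4/11;  a_4 = 0;  x_5 = (x_4 − 0)/2 = -2/11
Digits: (1, 1, 1, 0, 0).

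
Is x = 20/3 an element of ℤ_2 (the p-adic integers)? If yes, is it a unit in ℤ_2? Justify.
x ∈ ℤ_2 but not a unit; v_2(x) = 2 > 0

ℤ_2 = {x ∈ ℚ_2 : v_2(x) ≥ 0} and ℤ_2^× = {x ∈ ℤ_2 : v_2(x) = 0}. Here v_2(20/3) = v_2(num) − v_2(den) = 2; compare against these criteria.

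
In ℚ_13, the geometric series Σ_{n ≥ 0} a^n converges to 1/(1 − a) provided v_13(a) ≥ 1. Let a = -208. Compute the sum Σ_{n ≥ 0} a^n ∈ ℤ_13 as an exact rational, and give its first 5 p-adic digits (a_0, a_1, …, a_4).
Σ a^n = 1/(1 − a) = 1/209;  first 5 digits = (1, 10, 7, 5, 1)

v_13(a) = 1 ≥ 1, so the series converges in ℤ_13 to 1/(1 − a) = 1/(1 − (-208)) = 1/209. Expand this rational in ℤ_13: compute digits iteratively via d_i = x_i mod 13, x_{i+1} = (x_i − d_i)/13. The first 5 digits are (1, 10, 7, 5, 1).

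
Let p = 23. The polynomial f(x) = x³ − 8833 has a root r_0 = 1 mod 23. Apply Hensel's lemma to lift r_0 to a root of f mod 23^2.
r_1 = 300 (mod 529)

Hensel: r_{i+1} = r_i − f(r_i)/f′(r_i) mod 23^{i+2}, where f′(x) = 3x². Iterate:
  r_0 = 1 (mod 23)
  r_1 = 300 (mod 529)
Final: r = 300 with f(r) ≡ 0 mod 23^2.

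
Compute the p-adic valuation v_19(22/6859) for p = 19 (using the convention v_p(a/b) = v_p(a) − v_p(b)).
v_19(22/6859) = -3

Factor powers of 19 from the numerator and denominator of the reduced fraction: 22 = 19^0 · 22 and 6859 = 19^3 · 1. Apply v_p(a/b) = v_p(a) − v_p(b): v_19(22/6859) = 0 − 3 = -3.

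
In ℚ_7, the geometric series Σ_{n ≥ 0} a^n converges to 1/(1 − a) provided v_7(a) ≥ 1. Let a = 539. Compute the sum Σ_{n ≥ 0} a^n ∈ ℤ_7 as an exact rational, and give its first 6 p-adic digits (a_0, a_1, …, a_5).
Σ a^n = 1/(1 − a) = -1/538;  first 6 digits = (1, 0, 4, 1, 2, 3)

v_7(a) = 2 ≥ 1, so the series converges in ℤ_7 to 1/(1 − a) = 1/(1 − 539) = -1/538. Expand this rational in ℤ_7: compute digits iteratively via d_i = x_i mod 7, x_{i+1} = (x_i − d_i)/7. The first 6 digits are (1, 0, 4, 1, 2, 3).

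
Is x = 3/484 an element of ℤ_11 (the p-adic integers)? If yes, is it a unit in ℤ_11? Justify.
x ∉ ℤ_11 (v_11(x) = -2 < 0)

ℤ_11 = {x ∈ ℚ_11 : v_11(x) ≥ 0} and ℤ_11^× = {x ∈ ℤ_11 : v_11(x) = 0}. Here v_11(3/484) = v_11(num) − v_11(den) = -2; compare against these criteria.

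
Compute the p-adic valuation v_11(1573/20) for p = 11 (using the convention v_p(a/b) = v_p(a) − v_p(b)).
v_11(1573/20) = 2

Factor powers of 11 from the numerator and denominator of the reduced fraction: 1573 = 11^2 · 13 and 20 = 11^0 · 20. Apply v_p(a/b) = v_p(a) − v_p(b): v_11(1573/20) = 2 − 0 = 2.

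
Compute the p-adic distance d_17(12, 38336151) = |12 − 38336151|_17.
d_17(12, 38336151) = 1/1419857

Step 1 — x − y = 12 − 38336151 = -38336139. Step 2 — v_17(-38336139) = 5 (factor: -38336139 = −(17^5 · 27); the sign does not affect v_p). Step 3 — |x − y|_17 = 17^{-5} = 1/1419857.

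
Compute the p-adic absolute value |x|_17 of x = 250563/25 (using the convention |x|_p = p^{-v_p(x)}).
|250563/25|_17 = 1/83521

Step 1 — compute v_17(x) by factoring powers of 17 out of the numerator and denominator: v_17(250563/25) = 4. Step 2 — apply |x|_p = p^{-v_p(x)} = 17^{-4} = 1/83521.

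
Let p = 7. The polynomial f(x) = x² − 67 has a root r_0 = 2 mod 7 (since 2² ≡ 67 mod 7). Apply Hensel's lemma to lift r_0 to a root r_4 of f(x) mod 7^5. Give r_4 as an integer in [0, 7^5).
r_4 = 11741 (mod 16807)

Hensel's recurrence: r_{i+1} = r_i − f(r_i)·(f′(r_i))^{-1} mod 7^{i+2}, with f′(x) = 2x. Iterate:
  r_0 = 2 (mod 7)
  r_1 = 30 (mod 49)
  r_2 = 79 (mod 343)
  r_3 = 2137 (mod 2401)
  r_4 = 11741 (mod 16807)
Final: r_4 = 11741, and one checks f(r_4) ≡ 0 mod 7^5.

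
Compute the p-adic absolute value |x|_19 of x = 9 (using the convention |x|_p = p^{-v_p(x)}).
|9|_19 = 1

Step 1 — compute v_19(x) by factoring powers of 19 out of the numerator and denominator: v_19(9) = 0. Step 2 — apply |x|_p = p^{-v_p(x)} = 19^{0} = 1.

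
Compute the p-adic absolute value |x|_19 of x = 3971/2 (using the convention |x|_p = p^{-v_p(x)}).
|3971/2|_19 = 1/361

Step 1 — compute v_19(x) by factoring powers of 19 out of the numerator and denominator: v_19(3971/2) = 2. Step 2 — apply |x|_p = p^{-v_p(x)} = 19^{-2} = 1/361.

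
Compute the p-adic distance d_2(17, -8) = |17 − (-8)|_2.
d_2(17, -8) = 1

Step 1 — x − y = 17 − (-8) = 25. Step 2 — v_2(25) = 0 (factor: 25 = (2^0 · 25); the sign does not affect v_p). Step 3 — |x − y|_2 = 2^{0} = 1.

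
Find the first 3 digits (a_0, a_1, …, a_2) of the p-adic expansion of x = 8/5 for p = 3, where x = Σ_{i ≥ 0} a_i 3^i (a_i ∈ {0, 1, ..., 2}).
(a_0, …, a_2) = (1, 2, 0)

v_3(8/5) = 0 (numerator and denominator both coprime to 3), so x ∈ ℤ_3^×. Compute digits iteratively via a_i = x_i mod 3, x_{i+1} = (x_i − a_i)/3, with x_0 = x:
  x_0 = 8/5;  a_0 = 1;  x_1 = (x_0 − 1)/3 = 1/5
  x_1 = 1/5;  a_1 = 2;  x_2 = (x_1 − 2)/3 = -3/5
  x_2 = -3/5;  a_2 = 0;  x_3 = (x_2 − 0)/3 = -1/5
Digits: (1, 2, 0).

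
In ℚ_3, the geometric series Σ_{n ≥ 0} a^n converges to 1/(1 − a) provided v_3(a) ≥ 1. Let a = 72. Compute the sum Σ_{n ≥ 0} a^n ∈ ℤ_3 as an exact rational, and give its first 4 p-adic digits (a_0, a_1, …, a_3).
Σ a^n = 1/(1 − a) = -1/71;  first 4 digits = (1, 0, 2, 2)

v_3(a) = 2 ≥ 1, so the series converges in ℤ_3 to 1/(1 − a) = 1/(1 − 72) = -1/71. Expand this rational in ℤ_3: compute digits iteratively via d_i = x_i mod 3, x_{i+1} = (x_i − d_i)/3. The first 4 digits are (1, 0, 2, 2).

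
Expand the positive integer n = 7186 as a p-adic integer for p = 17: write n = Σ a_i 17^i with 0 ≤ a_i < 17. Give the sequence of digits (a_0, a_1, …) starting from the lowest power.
(a_0, a_1, …) = (12, 14, 7, 1)

Repeated division by 17 gives the digits low-to-high: 7186 = 12 + 14·17^1 + 7·17^2 + 1·17^3. Digit sequence: (12, 14, 7, 1).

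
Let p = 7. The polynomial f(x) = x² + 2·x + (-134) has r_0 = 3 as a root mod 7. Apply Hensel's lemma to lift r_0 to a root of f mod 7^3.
r_2 = 220 (mod 343)

Hensel: r_{i+1} = r_i − f(r_i)·(f′(r_i))^{-1} mod 7^{i+2}, f′(x) = 2x + 2. Iterate:
  r_0 = 3 (mod 7)
  r_1 = 24 (mod 49)
  r_2 = 220 (mod 343)
Final: r = 220 satisfies f(r) ≡ 0 mod 7^3.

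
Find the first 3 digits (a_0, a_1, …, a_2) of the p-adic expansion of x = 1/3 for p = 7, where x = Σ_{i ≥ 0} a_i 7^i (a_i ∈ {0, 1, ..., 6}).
(a_0, …, a_2) = (5, 4, 4)

v_7(1/3) = 0 (numerator and denominator both coprime to 7), so x ∈ ℤ_7^×. Compute digits iteratively via a_i = x_i mod 7, x_{i+1} = (x_i − a_i)/7, with x_0 = x:
  x_0 = 1/3;  a_0 = 5;  x_1 = (x_0 − 5)/7 = -2/3
  x_1 = -2/3;  a_1 = 4;  x_2 = (x_1 − 4)/7 = -2/3
  x_2 = -2/3;  a_2 = 4;  x_3 = (x_2 − 4)/7 = -2/3
Digits: (5, 4, 4).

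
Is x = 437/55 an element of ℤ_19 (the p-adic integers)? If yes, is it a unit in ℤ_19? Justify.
x ∈ ℤ_19 but not a unit; v_19(x) = 1 > 0

ℤ_19 = {x ∈ ℚ_19 : v_19(x) ≥ 0} and ℤ_19^× = {x ∈ ℤ_19 : v_19(x) = 0}. Here v_19(437/55) = v_19(num) − v_19(den) = 1; compare against these criteria.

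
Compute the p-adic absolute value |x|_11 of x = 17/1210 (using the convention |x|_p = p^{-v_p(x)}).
|17/1210|_11 = 121

Step 1 — compute v_11(x) by factoring powers of 11 out of the numerator and denominator: v_11(17/1210) = -2. Step 2 — apply |x|_p = p^{-v_p(x)} = 11^{2} = 121.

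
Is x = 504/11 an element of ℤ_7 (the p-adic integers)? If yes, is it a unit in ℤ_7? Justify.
x ∈ ℤ_7 but not a unit; v_7(x) = 1 > 0

ℤ_7 = {x ∈ ℚ_7 : v_7(x) ≥ 0} and ℤ_7^× = {x ∈ ℤ_7 : v_7(x) = 0}. Here v_7(504/11) = v_7(num) − v_7(den) = 1; compare against these criteria.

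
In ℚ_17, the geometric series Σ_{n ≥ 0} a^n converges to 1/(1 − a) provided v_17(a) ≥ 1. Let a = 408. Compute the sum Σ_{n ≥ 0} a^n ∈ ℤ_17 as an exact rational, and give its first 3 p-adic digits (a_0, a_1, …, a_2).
Σ a^n = 1/(1 − a) = -1/407;  first 3 digits = (1, 7, 16)

v_17(a) = 1 ≥ 1, so the series converges in ℤ_17 to 1/(1 − a) = 1/(1 − 408) = -1/407. Expand this rational in ℤ_17: compute digits iteratively via d_i = x_i mod 17, x_{i+1} = (x_i − d_i)/17. The first 3 digits are (1, 7, 16).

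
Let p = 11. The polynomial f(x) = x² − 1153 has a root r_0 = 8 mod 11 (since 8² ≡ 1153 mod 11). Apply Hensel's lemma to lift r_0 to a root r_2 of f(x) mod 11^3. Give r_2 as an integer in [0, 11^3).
r_2 = 492 (mod 1331)

Hensel's recurrence: r_{i+1} = r_i − f(r_i)·(f′(r_i))^{-1} mod 11^{i+2}, with f′(x) = 2x. Iterate:
  r_0 = 8 (mod 11)
  r_1 = 8 (mod 121)
  r_2 = 492 (mod 1331)
Final: r_2 = 492, and one checks f(r_2) ≡ 0 mod 11^3.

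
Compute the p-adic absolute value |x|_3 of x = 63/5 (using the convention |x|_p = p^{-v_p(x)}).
|63/5|_3 = 1/9

Step 1 — compute v_3(x) by factoring powers of 3 out of the numerator and denominator: v_3(63/5) = 2. Step 2 — apply |x|_p = p^{-v_p(x)} = 3^{-2} = 1/9.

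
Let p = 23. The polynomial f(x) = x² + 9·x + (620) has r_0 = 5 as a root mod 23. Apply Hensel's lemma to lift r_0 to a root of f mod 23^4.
r_3 = 32182 (mod 279841)

Hensel: r_{i+1} = r_i − f(r_i)·(f′(r_i))^{-1} mod 23^{i+2}, f′(x) = 2x + 9. Iterate:
  r_0 = 5 (mod 23)
  r_1 = 442 (mod 529)
  r_2 = 7848 (mod 12167)
  r_3 = 32182 (mod 279841)
Final: r = 32182 satisfies f(r) ≡ 0 mod 23^4.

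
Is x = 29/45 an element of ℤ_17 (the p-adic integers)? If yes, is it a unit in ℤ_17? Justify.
x ∈ ℤ_17^× (unit); v_17(x) = 0

ℤ_17 = {x ∈ ℚ_17 : v_17(x) ≥ 0} and ℤ_17^× = {x ∈ ℤ_17 : v_17(x) = 0}. Here v_17(29/45) = v_17(num) − v_17(den) = 0; compare against these criteria.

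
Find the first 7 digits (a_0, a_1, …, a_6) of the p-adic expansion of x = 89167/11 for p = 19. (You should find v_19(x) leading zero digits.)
(a_0, …, a_6) = (0, 0, 0, 15, 1, 12, 8)

v_19(89167/11) = 3, so a_0 = ... = a_2 = 0. Factor out: x = 19^3 · u with u = 13/11 a unit in ℤ_19. Expand u iteratively via a_{v+i} = u_i mod 19, u_{i+1} = (u_i − a_{v+i})/19:
  u_0 = 13/11;  a_3 = 15;  u_1 = (u_0 − 15)/19 = -8/11
  u_1 = -8/11;  a_4 = 1;  u_2 = (u_1 − 1)/19 = -1/11
  u_2 = -1/11;  a_5 = 12;  u_3 = (u_2 − 12)/19 = -7/11
  u_3 = -7/11;  a_6 = 8;  u_4 = (u_3 − 8)/19 = -5/11
Digits: (0, 0, 0, 15, 1, 12, 8).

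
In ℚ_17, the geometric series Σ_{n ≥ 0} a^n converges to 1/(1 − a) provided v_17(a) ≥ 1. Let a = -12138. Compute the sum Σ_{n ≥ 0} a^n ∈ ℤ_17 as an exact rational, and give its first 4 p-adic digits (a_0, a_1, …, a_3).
Σ a^n = 1/(1 − a) = 1/12139;  first 4 digits = (1, 0, 9, 14)

v_17(a) = 2 ≥ 1, so the series converges in ℤ_17 to 1/(1 − a) = 1/(1 − (-12138)) = 1/12139. Expand this rational in ℤ_17: compute digits iteratively via d_i = x_i mod 17, x_{i+1} = (x_i − d_i)/17. The first 4 digits are (1, 0, 9, 14).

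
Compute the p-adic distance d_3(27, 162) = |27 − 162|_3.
d_3(27, 162) = 1/27

Step 1 — x − y = 27 − 162 = -135. Step 2 — v_3(-135) = 3 (factor: -135 = −(3^3 · 5); the sign does not affect v_p). Step 3 — |x − y|_3 = 3^{-3} = 1/27.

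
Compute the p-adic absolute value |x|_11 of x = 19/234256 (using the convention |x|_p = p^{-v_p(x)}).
|19/234256|_11 = 14641

Step 1 — compute v_11(x) by factoring powers of 11 out of the numerator and denominator: v_11(19/234256) = -4. Step 2 — apply |x|_p = p^{-v_p(x)} = 11^{4} = 14641.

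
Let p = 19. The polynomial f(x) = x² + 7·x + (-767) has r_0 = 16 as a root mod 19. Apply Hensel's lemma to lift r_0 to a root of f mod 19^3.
r_2 = 4386 (mod 6859)

Hensel: r_{i+1} = r_i − f(r_i)·(f′(r_i))^{-1} mod 19^{i+2}, f′(x) = 2x + 7. Iterate:
  r_0 = 16 (mod 19)
  r_1 = 54 (mod 361)
  r_2 = 4386 (mod 6859)
Final: r = 4386 satisfies f(r) ≡ 0 mod 19^3.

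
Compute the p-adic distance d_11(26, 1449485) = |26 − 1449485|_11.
d_11(26, 1449485) = 1/161051

Step 1 — x − y = 26 − 1449485 = -1449459. Step 2 — v_11(-1449459) = 5 (factor: -1449459 = −(11^5 · 9); the sign does not affect v_p). Step 3 — |x − y|_11 = 11^{-5} = 1/161051.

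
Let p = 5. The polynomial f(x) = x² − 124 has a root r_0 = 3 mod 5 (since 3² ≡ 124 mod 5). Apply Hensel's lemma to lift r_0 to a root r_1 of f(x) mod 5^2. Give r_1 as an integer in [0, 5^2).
r_1 = 18 (mod 25)

Hensel's recurrence: r_{i+1} = r_i − f(r_i)·(f′(r_i))^{-1} mod 5^{i+2}, with f′(x) = 2x. Iterate:
  r_0 = 3 (mod 5)
  r_1 = 18 (mod 25)
Final: r_1 = 18, and one checks f(r_1) ≡ 0 mod 5^2.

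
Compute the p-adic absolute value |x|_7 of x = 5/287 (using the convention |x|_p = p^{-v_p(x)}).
|5/287|_7 = 7

Step 1 — compute v_7(x) by factoring powers of 7 out of the numerator and denominator: v_7(5/287) = -1. Step 2 — apply |x|_p = p^{-v_p(x)} = 7^{1} = 7.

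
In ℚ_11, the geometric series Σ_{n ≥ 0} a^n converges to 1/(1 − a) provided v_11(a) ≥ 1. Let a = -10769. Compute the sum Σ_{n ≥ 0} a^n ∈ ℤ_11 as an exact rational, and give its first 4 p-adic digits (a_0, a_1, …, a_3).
Σ a^n = 1/(1 − a) = 1/10770;  first 4 digits = (1, 0, 10, 2)

v_11(a) = 2 ≥ 1, so the series converges in ℤ_11 to 1/(1 − a) = 1/(1 − (-10769)) = 1/10770. Expand this rational in ℤ_11: compute digits iteratively via d_i = x_i mod 11, x_{i+1} = (x_i − d_i)/11. The first 4 digits are (1, 0, 10, 2).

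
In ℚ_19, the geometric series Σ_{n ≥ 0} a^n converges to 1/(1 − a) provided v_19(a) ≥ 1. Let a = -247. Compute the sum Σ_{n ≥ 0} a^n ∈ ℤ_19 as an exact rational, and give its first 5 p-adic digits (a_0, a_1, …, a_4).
Σ a^n = 1/(1 − a) = 1/248;  first 5 digits = (1, 6, 16, 15, 2)

v_19(a) = 1 ≥ 1, so the series converges in ℤ_19 to 1/(1 − a) = 1/(1 − (-247)) = 1/248. Expand this rational in ℤ_19: compute digits iteratively via d_i = x_i mod 19, x_{i+1} = (x_i − d_i)/19. The first 5 digits are (1, 6, 16, 15, 2).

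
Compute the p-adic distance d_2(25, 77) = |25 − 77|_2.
d_2(25, 77) = 1/4

Step 1 — x − y = 25 − 77 = -52. Step 2 — v_2(-52) = 2 (factor: -52 = −(2^2 · 13); the sign does not affect v_p). Step 3 — |x − y|_2 = 2^{-2} = 1/4.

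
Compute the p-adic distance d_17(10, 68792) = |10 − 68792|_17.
d_17(10, 68792) = 1/4913

Step 1 — x − y = 10 − 68792 = -68782. Step 2 — v_17(-68782) = 3 (factor: -68782 = −(17^3 · 14); the sign does not affect v_p). Step 3 — |x − y|_17 = 17^{-3} = 1/4913.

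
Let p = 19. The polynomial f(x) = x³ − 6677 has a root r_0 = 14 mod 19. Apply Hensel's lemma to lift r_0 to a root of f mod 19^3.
r_2 = 3662 (mod 6859)

Hensel: r_{i+1} = r_i − f(r_i)/f′(r_i) mod 19^{i+2}, where f′(x) = 3x². Iterate:
  r_0 = 14 (mod 19)
  r_1 = 52 (mod 361)
  r_2 = 3662 (mod 6859)
Final: r = 3662 with f(r) ≡ 0 mod 19^3.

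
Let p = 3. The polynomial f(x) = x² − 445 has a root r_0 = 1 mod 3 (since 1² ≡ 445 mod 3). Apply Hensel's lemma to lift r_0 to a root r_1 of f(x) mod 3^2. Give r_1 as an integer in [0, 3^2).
r_1 = 7 (mod 9)

Hensel's recurrence: r_{i+1} = r_i − f(r_i)·(f′(r_i))^{-1} mod 3^{i+2}, with f′(x) = 2x. Iterate:
  r_0 = 1 (mod 3)
  r_1 = 7 (mod 9)
Final: r_1 = 7, and one checks f(r_1) ≡ 0 mod 3^2.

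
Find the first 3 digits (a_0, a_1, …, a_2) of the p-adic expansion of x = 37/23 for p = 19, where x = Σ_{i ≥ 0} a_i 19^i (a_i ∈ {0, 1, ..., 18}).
(a_0, …, a_2) = (14, 1, 9)

v_19(37/23) = 0 (numerator and denominator both coprime to 19), so x ∈ ℤ_19^×. Compute digits iteratively via a_i = x_i mod 19, x_{i+1} = (x_i − a_i)/19, with x_0 = x:
  x_0 = 37/23;  a_0 = 14;  x_1 = (x_0 − 14)/19 = -15/23
  x_1 = -15/23;  a_1 = 1;  x_2 = (x_1 − 1)/19 = -2/23
  x_2 = -2/23;  a_2 = 9;  x_3 = (x_2 − 9)/19 = -11/23
Digits: (14, 1, 9).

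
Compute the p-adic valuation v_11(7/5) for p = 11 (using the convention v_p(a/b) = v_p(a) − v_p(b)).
v_11(7/5) = 0

Factor powers of 11 from the numerator and denominator of the reduced fraction: 7 = 11^0 · 7 and 5 = 11^0 · 5. Apply v_p(a/b) = v_p(a) − v_p(b): v_11(7/5) = 0 − 0 = 0.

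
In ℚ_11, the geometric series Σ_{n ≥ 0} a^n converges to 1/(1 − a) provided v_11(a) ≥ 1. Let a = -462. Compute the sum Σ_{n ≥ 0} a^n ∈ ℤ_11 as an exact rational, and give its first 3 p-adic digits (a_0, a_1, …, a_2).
Σ a^n = 1/(1 − a) = 1/463;  first 3 digits = (1, 2, 0)

v_11(a) = 1 ≥ 1, so the series converges in ℤ_11 to 1/(1 − a) = 1/(1 − (-462)) = 1/463. Expand this rational in ℤ_11: compute digits iteratively via d_i = x_i mod 11, x_{i+1} = (x_i − d_i)/11. The first 3 digits are (1, 2, 0).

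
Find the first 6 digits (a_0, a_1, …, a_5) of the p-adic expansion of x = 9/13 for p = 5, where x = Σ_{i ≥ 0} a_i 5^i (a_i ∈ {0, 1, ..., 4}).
(a_0, …, a_5) = (3, 3, 2, 1, 2, 3)

v_5(9/13) = 0 (numerator and denominator both coprime to 5), so x ∈ ℤ_5^×. Compute digits iteratively via a_i = x_i mod 5, x_{i+1} = (x_i − a_i)/5, with x_0 = x:
  x_0 = 9/13;  a_0 = 3;  x_1 = (x_0 − 3)/5 = -6/13
  x_1 = -6/13;  a_1 = 3;  x_2 = (x_1 − 3)/5 = -9/13
  x_2 = -9/13;  a_2 = 2;  x_3 = (x_2 − 2)/5 = -7/13
  x_3 = -7/13;  a_3 = 1;  x_4 = (x_3 − 1)/5 = -4/13
  x_4 = -4/13;  a_4 = 2;  x_5 = (x_4 − 2)/5 = -6/13
  x_5 = -6/13;  a_5 = 3;  x_6 = (x_5 − 3)/5 = -9/13
Digits: (3, 3, 2, 1, 2, 3).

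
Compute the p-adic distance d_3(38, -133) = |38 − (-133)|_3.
d_3(38, -133) = 1/9

Step 1 — x − y = 38 − (-133) = 171. Step 2 — v_3(171) = 2 (factor: 171 = (3^2 · 19); the sign does not affect v_p). Step 3 — |x − y|_3 = 3^{-2} = 1/9.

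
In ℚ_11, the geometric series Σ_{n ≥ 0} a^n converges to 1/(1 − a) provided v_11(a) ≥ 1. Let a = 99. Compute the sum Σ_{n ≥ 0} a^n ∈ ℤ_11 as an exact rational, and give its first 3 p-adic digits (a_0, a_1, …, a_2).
Σ a^n = 1/(1 − a) = -1/98;  first 3 digits = (1, 9, 4)

v_11(a) = 1 ≥ 1, so the series converges in ℤ_11 to 1/(1 − a) = 1/(1 − 99) = -1/98. Expand this rational in ℤ_11: compute digits iteratively via d_i = x_i mod 11, x_{i+1} = (x_i − d_i)/11. The first 3 digits are (1, 9, 4).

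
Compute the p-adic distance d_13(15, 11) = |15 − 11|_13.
d_13(15, 11) = 1

Step 1 — x − y = 15 − 11 = 4. Step 2 — v_13(4) = 0 (factor: 4 = (13^0 · 4); the sign does not affect v_p). Step 3 — |x − y|_13 = 13^{0} = 1.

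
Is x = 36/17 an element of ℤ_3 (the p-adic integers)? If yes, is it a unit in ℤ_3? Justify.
x ∈ ℤ_3 but not a unit; v_3(x) = 2 > 0

ℤ_3 = {x ∈ ℚ_3 : v_3(x) ≥ 0} and ℤ_3^× = {x ∈ ℤ_3 : v_3(x) = 0}. Here v_3(36/17) = v_3(num) − v_3(den) = 2; compare against these criteria.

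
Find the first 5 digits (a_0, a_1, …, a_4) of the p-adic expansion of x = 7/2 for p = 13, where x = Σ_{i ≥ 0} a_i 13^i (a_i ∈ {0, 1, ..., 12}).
(a_0, …, a_4) = (10, 6, 6, 6, 6)

v_13(7/2) = 0 (numerator and denominator both coprime to 13), so x ∈ ℤ_13^×. Compute digits iteratively via a_i = x_i mod 13, x_{i+1} = (x_i − a_i)/13, with x_0 = x:
  x_0 = 7/2;  a_0 = 10;  x_1 = (x_0 − 10)/13 = -1/2
  x_1 = -1/2;  a_1 = 6;  x_2 = (x_1 − 6)/13 = -1/2
  x_2 = -1/2;  a_2 = 6;  x_3 = (x_2 − 6)/13 = -1/2
  x_3 = -1/2;  a_3 = 6;  x_4 = (x_3 − 6)/13 = -1/2
  x_4 = -1/2;  a_4 = 6;  x_5 = (x_4 − 6)/13 = -1/2
Digits: (10, 6, 6, 6, 6).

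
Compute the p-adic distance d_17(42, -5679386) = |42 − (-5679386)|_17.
d_17(42, -5679386) = 1/1419857

Step 1 — x − y = 42 − (-5679386) = 5679428. Step 2 — v_17(5679428) = 5 (factor: 5679428 = (17^5 · 4); the sign does not affect v_p). Step 3 — |x − y|_17 = 17^{-5} = 1/1419857.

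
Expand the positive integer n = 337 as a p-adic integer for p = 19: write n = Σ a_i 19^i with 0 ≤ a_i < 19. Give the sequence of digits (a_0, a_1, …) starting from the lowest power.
(a_0, a_1, …) = (14, 17)

Repeated division by 19 gives the digits low-to-high: 337 = 14 + 17·19^1. Digit sequence: (14, 17).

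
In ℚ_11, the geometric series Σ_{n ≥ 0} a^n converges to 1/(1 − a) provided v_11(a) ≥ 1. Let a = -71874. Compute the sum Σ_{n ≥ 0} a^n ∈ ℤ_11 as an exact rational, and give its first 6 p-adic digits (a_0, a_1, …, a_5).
Σ a^n = 1/(1 − a) = 1/71875;  first 6 digits = (1, 0, 0, 1, 6, 10)

v_11(a) = 3 ≥ 1, so the series converges in ℤ_11 to 1/(1 − a) = 1/(1 − (-71874)) = 1/71875. Expand this rational in ℤ_11: compute digits iteratively via d_i = x_i mod 11, x_{i+1} = (x_i − d_i)/11. The first 6 digits are (1, 0, 0, 1, 6, 10).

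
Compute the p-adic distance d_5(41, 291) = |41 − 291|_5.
d_5(41, 291) = 1/125

Step 1 — x − y = 41 − 291 = -250. Step 2 — v_5(-250) = 3 (factor: -250 = −(5^3 · 2); the sign does not affect v_p). Step 3 — |x − y|_5 = 5^{-3} = 1/125.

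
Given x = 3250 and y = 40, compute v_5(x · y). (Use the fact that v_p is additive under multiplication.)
v_5(130000) = 4

v_p(x) = 3 (factor: 3250 = 5^3 · 26); v_p(y) = 1 (factor: 40 = 5^1 · 8). Additivity: v_p(xy) = v_p(x) + v_p(y) = 3 + 1 = 4. (Direct check: xy = 130000 = 5^4 · (208).)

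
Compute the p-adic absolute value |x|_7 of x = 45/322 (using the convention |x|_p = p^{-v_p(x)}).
|45/322|_7 = 7

Step 1 — compute v_7(x) by factoring powers of 7 out of the numerator and denominator: v_7(45/322) = -1. Step 2 — apply |x|_p = p^{-v_p(x)} = 7^{1} = 7.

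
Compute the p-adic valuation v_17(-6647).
v_17(-6647) = 2

v_17(n) is the largest exponent k such that 17^k divides n. Factor out: -6647 = -17^2 · 23. (Sign doesn't affect v_p.) So v_17(-6647) = 2.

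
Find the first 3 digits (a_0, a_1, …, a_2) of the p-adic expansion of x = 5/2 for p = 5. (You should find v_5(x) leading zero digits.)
(a_0, …, a_2) = (0, 3, 2)

v_5(5/2) = 1, so a_0 = ... = a_0 = 0. Factor out: x = 5^1 · u with u = 1/2 a unit in ℤ_5. Expand u iteratively via a_{v+i} = u_i mod 5, u_{i+1} = (u_i − a_{v+i})/5:
  u_0 = 1/2;  a_1 = 3;  u_1 = (u_0 − 3)/5 = -1/2
  u_1 = -1/2;  a_2 = 2;  u_2 = (u_1 − 2)/5 = -1/2
Digits: (0, 3, 2).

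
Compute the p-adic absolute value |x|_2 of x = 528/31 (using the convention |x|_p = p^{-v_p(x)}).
|528/31|_2 = 1/16

Step 1 — compute v_2(x) by factoring powers of 2 out of the numerator and denominator: v_2(528/31) = 4. Step 2 — apply |x|_p = p^{-v_p(x)} = 2^{-4} = 1/16.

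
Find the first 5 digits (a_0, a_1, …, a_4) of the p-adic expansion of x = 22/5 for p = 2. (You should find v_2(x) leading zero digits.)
(a_0, …, a_4) = (0, 1, 1, 1, 1)

v_2(22/5) = 1, so a_0 = ... = a_0 = 0. Factor out: x = 2^1 · u with u = 11/5 a unit in ℤ_2. Expand u iteratively via a_{v+i} = u_i mod 2, u_{i+1} = (u_i − a_{v+i})/2:
  u_0 = 11/5;  a_1 = 1;  u_1 = (u_0 − 1)/2 = 3/5
  u_1 = 3/5;  a_2 = 1;  u_2 = (u_1 − 1)/2 = -1/5
  u_2 = -1/5;  a_3 = 1;  u_3 = (u_2 − 1)/2 = -3/5
  u_3 = -3/5;  a_4 = 1;  u_4 = (u_3 − 1)/2 = -4/5
Digits: (0, 1, 1, 1, 1).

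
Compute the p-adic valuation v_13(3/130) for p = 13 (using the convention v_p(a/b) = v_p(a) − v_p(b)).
v_13(3/130) = -1

Factor powers of 13 from the numerator and denominator of the reduced fraction: 3 = 13^0 · 3 and 130 = 13^1 · 10. Apply v_p(a/b) = v_p(a) − v_p(b): v_13(3/130) = 0 − 1 = -1.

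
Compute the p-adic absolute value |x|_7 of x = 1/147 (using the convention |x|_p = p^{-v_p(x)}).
|1/147|_7 = 49

Step 1 — compute v_7(x) by factoring powers of 7 out of the numerator and denominator: v_7(1/147) = -2. Step 2 — apply |x|_p = p^{-v_p(x)} = 7^{2} = 49.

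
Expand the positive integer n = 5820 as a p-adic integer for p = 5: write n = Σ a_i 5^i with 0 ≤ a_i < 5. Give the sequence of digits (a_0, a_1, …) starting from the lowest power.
(a_0, a_1, …) = (0, 4, 2, 1, 4, 1)

Repeated division by 5 gives the digits low-to-high: 5820 = 4·5^1 + 2·5^2 + 1·5^3 + 4·5^4 + 1·5^5. Digit sequence: (0, 4, 2, 1, 4, 1).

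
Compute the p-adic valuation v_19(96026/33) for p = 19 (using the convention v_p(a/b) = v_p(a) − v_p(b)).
v_19(96026/33) = 3

Factor powers of 19 from the numerator and denominator of the reduced fraction: 96026 = 19^3 · 14 and 33 = 19^0 · 33. Apply v_p(a/b) = v_p(a) − v_p(b): v_19(96026/33) = 3 − 0 = 3.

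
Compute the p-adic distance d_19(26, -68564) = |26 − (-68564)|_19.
d_19(26, -68564) = 1/6859

Step 1 — x − y = 26 − (-68564) = 68590. Step 2 — v_19(68590) = 3 (factor: 68590 = (19^3 · 10); the sign does not affect v_p). Step 3 — |x − y|_19 = 19^{-3} = 1/6859.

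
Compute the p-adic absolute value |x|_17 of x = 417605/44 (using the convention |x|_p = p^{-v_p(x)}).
|417605/44|_17 = 1/83521

Step 1 — compute v_17(x) by factoring powers of 17 out of the numerator and denominator: v_17(417605/44) = 4. Step 2 — apply |x|_p = p^{-v_p(x)} = 17^{-4} = 1/83521.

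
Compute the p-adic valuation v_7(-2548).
v_7(-2548) = 2

v_7(n) is the largest exponent k such that 7^k divides n. Factor out: -2548 = -7^2 · 52. (Sign doesn't affect v_p.) So v_7(-2548) = 2.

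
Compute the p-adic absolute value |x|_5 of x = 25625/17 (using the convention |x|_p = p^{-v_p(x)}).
|25625/17|_5 = 1/625

Step 1 — compute v_5(x) by factoring powers of 5 out of the numerator and denominator: v_5(25625/17) = 4. Step 2 — apply |x|_p = p^{-v_p(x)} = 5^{-4} = 1/625.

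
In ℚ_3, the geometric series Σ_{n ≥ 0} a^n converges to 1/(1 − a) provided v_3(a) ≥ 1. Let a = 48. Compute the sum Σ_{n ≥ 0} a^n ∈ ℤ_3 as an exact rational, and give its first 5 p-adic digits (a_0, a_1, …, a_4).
Σ a^n = 1/(1 − a) = -1/47;  first 5 digits = (1, 1, 0, 1, 0)

v_3(a) = 1 ≥ 1, so the series converges in ℤ_3 to 1/(1 − a) = 1/(1 − 48) = -1/47. Expand this rational in ℤ_3: compute digits iteratively via d_i = x_i mod 3, x_{i+1} = (x_i − d_i)/3. The first 5 digits are (1, 1, 0, 1, 0).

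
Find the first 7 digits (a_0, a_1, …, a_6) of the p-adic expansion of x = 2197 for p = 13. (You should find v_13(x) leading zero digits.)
(a_0, …, a_6) = (0, 0, 0, 1, 0, 0, 0)

v_13(2197) = 3, so a_0 = ... = a_2 = 0. Factor out: x = 13^3 · u with u = 1 a unit in ℤ_13. Expand u iteratively via a_{v+i} = u_i mod 13, u_{i+1} = (u_i − a_{v+i})/13:
  u_0 = 1;  a_3 = 1;  u_1 = (u_0 − 1)/13 = 0
  u_1 = 0;  a_4 = 0;  u_2 = (u_1 − 0)/13 = 0
  u_2 = 0;  a_5 = 0;  u_3 = (u_2 − 0)/13 = 0
  u_3 = 0;  a_6 = 0;  u_4 = (u_3 − 0)/13 = 0
Digits: (0, 0, 0, 1, 0, 0, 0).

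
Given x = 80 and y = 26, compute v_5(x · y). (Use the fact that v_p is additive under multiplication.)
v_5(2080) = 1

v_p(x) = 1 (factor: 80 = 5^1 · 16); v_p(y) = 0 (factor: 26 = 5^0 · 26). Additivity: v_p(xy) = v_p(x) + v_p(y) = 1 + 0 = 1. (Direct check: xy = 2080 = 5^1 · (416).)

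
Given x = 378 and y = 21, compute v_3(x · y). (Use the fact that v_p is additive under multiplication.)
v_3(7938) = 4

v_p(x) = 3 (factor: 378 = 3^3 · 14); v_p(y) = 1 (factor: 21 = 3^1 · 7). Additivity: v_p(xy) = v_p(x) + v_p(y) = 3 + 1 = 4. (Direct check: xy = 7938 = 3^4 · (98).)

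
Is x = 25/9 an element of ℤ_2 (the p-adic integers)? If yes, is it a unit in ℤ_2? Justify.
x ∈ ℤ_2^× (unit); v_2(x) = 0

ℤ_2 = {x ∈ ℚ_2 : v_2(x) ≥ 0} and ℤ_2^× = {x ∈ ℤ_2 : v_2(x) = 0}. Here v_2(25/9) = v_2(num) − v_2(den) = 0; compare against these criteria.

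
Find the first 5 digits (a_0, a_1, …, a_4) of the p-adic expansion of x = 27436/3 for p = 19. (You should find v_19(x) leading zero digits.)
(a_0, …, a_4) = (0, 0, 0, 14, 12)

v_19(27436/3) = 3, so a_0 = ... = a_2 = 0. Factor out: x = 19^3 · u with u = 4/3 a unit in ℤ_19. Expand u iteratively via a_{v+i} = u_i mod 19, u_{i+1} = (u_i − a_{v+i})/19:
  u_0 = 4/3;  a_3 = 14;  u_1 = (u_0 − 14)/19 = -2/3
  u_1 = -2/3;  a_4 = 12;  u_2 = (u_1 − 12)/19 = -2/3
Digits: (0, 0, 0, 14, 12).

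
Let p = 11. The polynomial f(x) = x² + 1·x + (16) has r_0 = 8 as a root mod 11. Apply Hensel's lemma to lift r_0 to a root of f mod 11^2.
r_1 = 74 (mod 121)

Hensel: r_{i+1} = r_i − f(r_i)·(f′(r_i))^{-1} mod 11^{i+2}, f′(x) = 2x + 1. Iterate:
  r_0 = 8 (mod 11)
  r_1 = 74 (mod 121)
Final: r = 74 satisfies f(r) ≡ 0 mod 11^2.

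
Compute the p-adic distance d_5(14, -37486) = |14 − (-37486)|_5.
d_5(14, -37486) = 1/3125

Step 1 — x − y = 14 − (-37486) = 37500. Step 2 — v_5(37500) = 5 (factor: 37500 = (5^5 · 12); the sign does not affect v_p). Step 3 — |x − y|_5 = 5^{-5} = 1/3125.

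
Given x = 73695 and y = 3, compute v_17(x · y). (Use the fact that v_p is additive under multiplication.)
v_17(221085) = 3

v_p(x) = 3 (factor: 73695 = 17^3 · 15); v_p(y) = 0 (factor: 3 = 17^0 · 3). Additivity: v_p(xy) = v_p(x) + v_p(y) = 3 + 0 = 3. (Direct check: xy = 221085 = 17^3 · (45).)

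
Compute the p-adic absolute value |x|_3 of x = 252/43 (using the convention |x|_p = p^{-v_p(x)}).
|252/43|_3 = 1/9

Step 1 — compute v_3(x) by factoring powers of 3 out of the numerator and denominator: v_3(252/43) = 2. Step 2 — apply |x|_p = p^{-v_p(x)} = 3^{-2} = 1/9.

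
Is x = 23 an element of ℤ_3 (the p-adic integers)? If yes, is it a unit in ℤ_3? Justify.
x ∈ ℤ_3^× (unit); v_3(x) = 0

ℤ_3 = {x ∈ ℚ_3 : v_3(x) ≥ 0} and ℤ_3^× = {x ∈ ℤ_3 : v_3(x) = 0}. Here v_3(23) = v_3(num) − v_3(den) = 0; compare against these criteria.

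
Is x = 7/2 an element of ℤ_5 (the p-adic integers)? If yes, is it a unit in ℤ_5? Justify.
x ∈ ℤ_5^× (unit); v_5(x) = 0

ℤ_5 = {x ∈ ℚ_5 : v_5(x) ≥ 0} and ℤ_5^× = {x ∈ ℤ_5 : v_5(x) = 0}. Here v_5(7/2) = v_5(num) − v_5(den) = 0; compare against these criteria.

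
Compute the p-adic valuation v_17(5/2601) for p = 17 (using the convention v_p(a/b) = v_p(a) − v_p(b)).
v_17(5/2601) = -2

Factor powers of 17 from the numerator and denominator of the reduced fraction: 5 = 17^0 · 5 and 2601 = 17^2 · 9. Apply v_p(a/b) = v_p(a) − v_p(b): v_17(5/2601) = 0 − 2 = -2.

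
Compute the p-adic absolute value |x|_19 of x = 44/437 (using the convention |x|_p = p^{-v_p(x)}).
|44/437|_19 = 19

Step 1 — compute v_19(x) by factoring powers of 19 out of the numerator and denominator: v_19(44/437) = -1. Step 2 — apply |x|_p = p^{-v_p(x)} = 19^{1} = 19.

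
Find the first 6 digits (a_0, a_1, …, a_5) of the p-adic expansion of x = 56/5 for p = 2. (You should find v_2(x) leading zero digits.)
(a_0, …, a_5) = (0, 0, 0, 1, 1, 0)

v_2(56/5) = 3, so a_0 = ... = a_2 = 0. Factor out: x = 2^3 · u with u = 7/5 a unit in ℤ_2. Expand u iteratively via a_{v+i} = u_i mod 2, u_{i+1} = (u_i − a_{v+i})/2:
  u_0 = 7/5;  a_3 = 1;  u_1 = (u_0 − 1)/2 = 1/5
  u_1 = 1/5;  a_4 = 1;  u_2 = (u_1 − 1)/2 = -2/5
  u_2 = -2/5;  a_5 = 0;  u_3 = (u_2 − 0)/2 = -1/5
Digits: (0, 0, 0, 1, 1, 0).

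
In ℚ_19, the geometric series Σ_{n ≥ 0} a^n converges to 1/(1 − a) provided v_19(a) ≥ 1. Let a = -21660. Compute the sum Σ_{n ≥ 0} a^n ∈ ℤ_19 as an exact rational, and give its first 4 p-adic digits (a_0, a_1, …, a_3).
Σ a^n = 1/(1 − a) = 1/21661;  first 4 digits = (1, 0, 16, 15)

v_19(a) = 2 ≥ 1, so the series converges in ℤ_19 to 1/(1 − a) = 1/(1 − (-21660)) = 1/21661. Expand this rational in ℤ_19: compute digits iteratively via d_i = x_i mod 19, x_{i+1} = (x_i − d_i)/19. The first 4 digits are (1, 0, 16, 15).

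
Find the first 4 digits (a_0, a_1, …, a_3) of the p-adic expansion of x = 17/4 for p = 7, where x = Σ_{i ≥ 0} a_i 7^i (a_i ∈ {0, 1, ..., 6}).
(a_0, …, a_3) = (6, 5, 1, 5)

v_7(17/4) = 0 (numerator and denominator both coprime to 7), so x ∈ ℤ_7^×. Compute digits iteratively via a_i = x_i mod 7, x_{i+1} = (x_i − a_i)/7, with x_0 = x:
  x_0 = 17/4;  a_0 = 6;  x_1 = (x_0 − 6)/7 = -1/4
  x_1 = -1/4;  a_1 = 5;  x_2 = (x_1 − 5)/7 = -3/4
  x_2 = -3/4;  a_2 = 1;  x_3 = (x_2 − 1)/7 = -1/4
  x_3 = -1/4;  a_3 = 5;  x_4 = (x_3 − 5)/7 = -3/4
Digits: (6, 5, 1, 5).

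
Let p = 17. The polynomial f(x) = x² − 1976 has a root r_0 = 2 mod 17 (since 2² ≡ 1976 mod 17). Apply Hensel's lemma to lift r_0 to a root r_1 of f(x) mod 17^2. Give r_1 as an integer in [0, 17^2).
r_1 = 206 (mod 289)

Hensel's recurrence: r_{i+1} = r_i − f(r_i)·(f′(r_i))^{-1} mod 17^{i+2}, with f′(x) = 2x. Iterate:
  r_0 = 2 (mod 17)
  r_1 = 206 (mod 289)
Final: r_1 = 206, and one checks f(r_1) ≡ 0 mod 17^2.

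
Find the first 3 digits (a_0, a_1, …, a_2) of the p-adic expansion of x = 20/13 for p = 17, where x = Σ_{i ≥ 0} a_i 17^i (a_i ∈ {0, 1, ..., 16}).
(a_0, …, a_2) = (12, 2, 9)

v_17(20/13) = 0 (numerator and denominator both coprime to 17), so x ∈ ℤ_17^×. Compute digits iteratively via a_i = x_i mod 17, x_{i+1} = (x_i − a_i)/17, with x_0 = x:
  x_0 = 20/13;  a_0 = 12;  x_1 = (x_0 − 12)/17 = -8/13
  x_1 = -8/13;  a_1 = 2;  x_2 = (x_1 − 2)/17 = -2/13
  x_2 = -2/13;  a_2 = 9;  x_3 = (x_2 − 9)/17 = -7/13
Digits: (12, 2, 9).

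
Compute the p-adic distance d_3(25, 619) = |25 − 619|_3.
d_3(25, 619) = 1/27

Step 1 — x − y = 25 − 619 = -594. Step 2 — v_3(-594) = 3 (factor: -594 = −(3^3 · 22); the sign does not affect v_p). Step 3 — |x − y|_3 = 3^{-3} = 1/27.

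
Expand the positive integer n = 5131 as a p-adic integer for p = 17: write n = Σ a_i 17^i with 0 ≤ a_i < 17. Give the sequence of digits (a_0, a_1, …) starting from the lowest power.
(a_0, a_1, …) = (14, 12, 0, 1)

Repeated division by 17 gives the digits low-to-high: 5131 = 14 + 12·17^1 + 1·17^3. Digit sequence: (14, 12, 0, 1).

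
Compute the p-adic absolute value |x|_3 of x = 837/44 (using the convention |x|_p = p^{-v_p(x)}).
|837/44|_3 = 1/27

Step 1 — compute v_3(x) by factoring powers of 3 out of the numerator and denominator: v_3(837/44) = 3. Step 2 — apply |x|_p = p^{-v_p(x)} = 3^{-3} = 1/27.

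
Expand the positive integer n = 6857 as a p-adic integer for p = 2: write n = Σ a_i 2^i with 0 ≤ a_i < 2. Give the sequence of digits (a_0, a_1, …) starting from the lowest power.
(a_0, a_1, …) = (1, 0, 0, 1, 0, 0, 1, 1, 0, 1, 0, 1, 1)

Repeated division by 2 gives the digits low-to-high: 6857 = 1 + 1·2^3 + 1·2^6 + 1·2^7 + 1·2^9 + 1·2^11 + 1·2^12. Digit sequence: (1, 0, 0, 1, 0, 0, 1, 1, 0, 1, 0, 1, 1).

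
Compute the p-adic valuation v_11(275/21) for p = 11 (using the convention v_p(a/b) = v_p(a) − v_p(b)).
v_11(275/21) = 1

Factor powers of 11 from the numerator and denominator of the reduced fraction: 275 = 11^1 · 25 and 21 = 11^0 · 21. Apply v_p(a/b) = v_p(a) − v_p(b): v_11(275/21) = 1 − 0 = 1.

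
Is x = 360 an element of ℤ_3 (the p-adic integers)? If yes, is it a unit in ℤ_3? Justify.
x ∈ ℤ_3 but not a unit; v_3(x) = 2 > 0

ℤ_3 = {x ∈ ℚ_3 : v_3(x) ≥ 0} and ℤ_3^× = {x ∈ ℤ_3 : v_3(x) = 0}. Here v_3(360) = v_3(num) − v_3(den) = 2; compare against these criteria.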